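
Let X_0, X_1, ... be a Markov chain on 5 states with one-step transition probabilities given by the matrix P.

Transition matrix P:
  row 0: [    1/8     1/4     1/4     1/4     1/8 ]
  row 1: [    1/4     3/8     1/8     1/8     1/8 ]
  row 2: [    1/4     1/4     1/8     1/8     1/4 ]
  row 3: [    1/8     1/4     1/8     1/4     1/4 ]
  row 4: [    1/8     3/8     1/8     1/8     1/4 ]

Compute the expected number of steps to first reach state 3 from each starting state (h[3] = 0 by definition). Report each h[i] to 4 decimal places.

First-step conditioning: h[3] = 0; for i ≠ 3, h[i] = 1 + Σ_k P[i][k]·h[k].
  h[0] = 1 + 1/8·h[0] + 1/4·h[1] + 1/4·h[2] + 1/8·h[4]
  h[1] = 1 + 1/4·h[0] + 3/8·h[1] + 1/8·h[2] + 1/8·h[4]
  h[2] = 1 + 1/4·h[0] + 1/4·h[1] + 1/8·h[2] + 1/4·h[4]
  h[4] = 1 + 1/8·h[0] + 3/8·h[1] + 1/8·h[2] + 1/4·h[4]
Solving the 4×4 linear system over states ≠ 3 gives exactly h = [449/76, 505/76, 253/38, 0, 27/4] (h[3] = 0 is the target).

h = [5.9079, 6.6447, 6.6579, 0.0000, 6.7500]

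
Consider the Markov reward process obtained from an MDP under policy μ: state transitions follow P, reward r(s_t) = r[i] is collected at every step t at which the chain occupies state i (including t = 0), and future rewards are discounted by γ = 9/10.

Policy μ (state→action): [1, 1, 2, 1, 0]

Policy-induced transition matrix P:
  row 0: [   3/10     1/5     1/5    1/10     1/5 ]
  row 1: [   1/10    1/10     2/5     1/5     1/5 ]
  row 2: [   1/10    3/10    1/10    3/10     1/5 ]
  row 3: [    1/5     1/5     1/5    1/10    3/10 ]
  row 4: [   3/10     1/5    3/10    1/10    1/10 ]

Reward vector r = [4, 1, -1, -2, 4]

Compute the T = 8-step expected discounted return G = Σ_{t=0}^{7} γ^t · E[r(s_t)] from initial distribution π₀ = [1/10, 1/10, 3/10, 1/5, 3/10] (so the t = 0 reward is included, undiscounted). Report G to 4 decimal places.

t=0: π = [0.1000, 0.1000, 0.3000, 0.2000, 0.3000], E[r] = 1.0000, γ^t·E[r] = 1.000000, running G = 1.000000
t=1: π = [0.2000, 0.2200, 0.2200, 0.1700, 0.1900], E[r] = 1.2200, γ^t·E[r] = 1.098000, running G = 2.098000
t=2: π = [0.1950, 0.2000, 0.2410, 0.1660, 0.1980], E[r] = 1.1990, γ^t·E[r] = 0.971190, running G = 3.069190
t=3: π = [0.1952, 0.2041, 0.2357, 0.1682, 0.1968], E[r] = 1.2000, γ^t·E[r] = 0.874800, running G = 3.943990
t=4: π = [0.1952, 0.2032, 0.2369, 0.1676, 0.1971], E[r] = 1.2006, γ^t·E[r] = 0.787694, running G = 4.731684
t=5: π = [0.1952, 0.2034, 0.2367, 0.1677, 0.1970], E[r] = 1.2004, γ^t·E[r] = 0.708819, running G = 5.440503
t=6: π = [0.1952, 0.2033, 0.2367, 0.1677, 0.1971], E[r] = 1.2004, γ^t·E[r] = 0.637961, running G = 6.078465
t=7: π = [0.1952, 0.2033, 0.2367, 0.1677, 0.1971], E[r] = 1.2004, γ^t·E[r] = 0.574160, running G = 6.652625

G = 6.6526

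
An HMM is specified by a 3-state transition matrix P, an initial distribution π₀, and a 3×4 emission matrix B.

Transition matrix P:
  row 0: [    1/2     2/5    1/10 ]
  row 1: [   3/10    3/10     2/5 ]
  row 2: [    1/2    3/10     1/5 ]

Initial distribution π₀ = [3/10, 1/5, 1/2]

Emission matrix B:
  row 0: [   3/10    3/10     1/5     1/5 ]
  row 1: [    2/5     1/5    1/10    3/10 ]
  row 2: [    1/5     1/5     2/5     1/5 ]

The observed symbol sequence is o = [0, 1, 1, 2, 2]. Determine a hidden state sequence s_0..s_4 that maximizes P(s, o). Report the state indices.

path = [2, 0, 0, 0, 0]

t=0: δ = [9.000e-02, 8.000e-02, 1.000e-01]  (obs o_0=0)
t=1: δ = [1.500e-02, 7.200e-03, 6.400e-03]  ψ = [2, 0, 1]  (obs o_1=1)
t=2: δ = [2.250e-03, 1.200e-03, 5.760e-04]  ψ = [0, 0, 1]  (obs o_2=1)
t=3: δ = [2.250e-04, 9.000e-05, 1.920e-04]  ψ = [0, 0, 1]  (obs o_3=2)
t=4: δ = [2.250e-05, 9.000e-06, 1.536e-05]  ψ = [0, 0, 2]  (obs o_4=2)
backtrack: best end state = 0; path = [2, 0, 0, 0, 0]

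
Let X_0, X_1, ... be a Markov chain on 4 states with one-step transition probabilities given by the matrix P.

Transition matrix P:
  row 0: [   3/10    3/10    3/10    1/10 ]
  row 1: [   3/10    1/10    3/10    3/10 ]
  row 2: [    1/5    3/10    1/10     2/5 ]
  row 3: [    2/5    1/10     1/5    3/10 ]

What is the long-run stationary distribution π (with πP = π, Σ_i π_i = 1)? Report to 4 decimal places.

Balance equations π_j = Σ_i π_i·P[i][j]:
  π_0 = 3/10·π_0 + 3/10·π_1 + 1/5·π_2 + 2/5·π_3
  π_1 = 3/10·π_0 + 1/10·π_1 + 3/10·π_2 + 1/10·π_3
  π_2 = 3/10·π_0 + 3/10·π_1 + 1/10·π_2 + 1/5·π_3
  normalize: π_0 + π_1 + π_2 + π_3 = 1
Solving the linear system gives exactly π = [125/412, 85/412, 47/206, 27/103].

π = [0.3034, 0.2063, 0.2282, 0.2621]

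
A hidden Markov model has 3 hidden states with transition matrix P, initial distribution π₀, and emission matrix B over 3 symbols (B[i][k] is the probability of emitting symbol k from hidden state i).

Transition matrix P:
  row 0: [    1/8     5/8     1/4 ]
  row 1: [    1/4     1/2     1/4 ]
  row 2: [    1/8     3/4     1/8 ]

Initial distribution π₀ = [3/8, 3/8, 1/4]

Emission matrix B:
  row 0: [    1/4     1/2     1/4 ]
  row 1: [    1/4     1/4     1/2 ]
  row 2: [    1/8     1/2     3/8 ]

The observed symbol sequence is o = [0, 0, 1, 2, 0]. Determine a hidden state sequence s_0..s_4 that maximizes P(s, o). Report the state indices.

t=0: δ = [9.375e-02, 9.375e-02, 3.125e-02]  (obs o_0=0)
t=1: δ = [5.859e-03, 1.465e-02, 2.930e-03]  ψ = [1, 0, 0]  (obs o_1=0)
t=2: δ = [1.831e-03, 1.831e-03, 1.831e-03]  ψ = [1, 1, 1]  (obs o_2=1)
t=3: δ = [1.144e-04, 6.866e-04, 1.717e-04]  ψ = [1, 2, 0]  (obs o_3=2)
t=4: δ = [4.292e-05, 8.583e-05, 2.146e-05]  ψ = [1, 1, 1]  (obs o_4=0)
backtrack: best end state = 1; path = [0, 1, 2, 1, 1]

path = [0, 1, 2, 1, 1]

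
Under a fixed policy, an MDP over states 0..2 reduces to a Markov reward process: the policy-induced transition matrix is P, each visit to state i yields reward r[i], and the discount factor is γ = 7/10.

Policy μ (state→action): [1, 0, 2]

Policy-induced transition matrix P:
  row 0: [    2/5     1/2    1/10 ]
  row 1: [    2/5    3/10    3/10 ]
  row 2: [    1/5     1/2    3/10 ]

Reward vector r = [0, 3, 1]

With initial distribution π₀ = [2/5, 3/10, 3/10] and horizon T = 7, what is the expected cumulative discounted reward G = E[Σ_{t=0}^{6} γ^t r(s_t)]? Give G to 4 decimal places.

G = 4.2832

t=0: π = [0.4000, 0.3000, 0.3000], E[r] = 1.2000, γ^t·E[r] = 1.200000, running G = 1.200000
t=1: π = [0.3400, 0.4400, 0.2200], E[r] = 1.5400, γ^t·E[r] = 1.078000, running G = 2.278000
t=2: π = [0.3560, 0.4120, 0.2320], E[r] = 1.4680, γ^t·E[r] = 0.719320, running G = 2.997320
t=3: π = [0.3536, 0.4176, 0.2288], E[r] = 1.4816, γ^t·E[r] = 0.508189, running G = 3.505509
t=4: π = [0.3542, 0.4165, 0.2293], E[r] = 1.4787, γ^t·E[r] = 0.355041, running G = 3.860549
t=5: π = [0.3541, 0.4167, 0.2292], E[r] = 1.4793, γ^t·E[r] = 0.248620, running G = 4.109169
t=6: π = [0.3542, 0.4167, 0.2292], E[r] = 1.4791, γ^t·E[r] = 0.174020, running G = 4.283190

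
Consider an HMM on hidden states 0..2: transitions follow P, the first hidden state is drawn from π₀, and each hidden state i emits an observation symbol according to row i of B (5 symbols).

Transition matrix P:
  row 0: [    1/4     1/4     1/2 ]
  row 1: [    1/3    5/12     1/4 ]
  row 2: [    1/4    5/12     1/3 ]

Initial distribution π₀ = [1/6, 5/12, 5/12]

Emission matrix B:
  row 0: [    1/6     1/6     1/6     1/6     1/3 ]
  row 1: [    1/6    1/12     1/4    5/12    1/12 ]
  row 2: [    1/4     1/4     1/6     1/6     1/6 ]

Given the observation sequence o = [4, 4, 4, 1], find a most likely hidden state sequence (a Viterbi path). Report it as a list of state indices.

path = [2, 0, 0, 2]

t=0: δ = [5.556e-02, 3.472e-02, 6.944e-02]  (obs o_0=4)
t=1: δ = [5.787e-03, 2.411e-03, 4.630e-03]  ψ = [2, 2, 0]  (obs o_1=4)
t=2: δ = [4.823e-04, 1.608e-04, 4.823e-04]  ψ = [0, 2, 0]  (obs o_2=4)
t=3: δ = [2.009e-05, 1.674e-05, 6.028e-05]  ψ = [0, 2, 0]  (obs o_3=1)
backtrack: best end state = 2; path = [2, 0, 0, 2]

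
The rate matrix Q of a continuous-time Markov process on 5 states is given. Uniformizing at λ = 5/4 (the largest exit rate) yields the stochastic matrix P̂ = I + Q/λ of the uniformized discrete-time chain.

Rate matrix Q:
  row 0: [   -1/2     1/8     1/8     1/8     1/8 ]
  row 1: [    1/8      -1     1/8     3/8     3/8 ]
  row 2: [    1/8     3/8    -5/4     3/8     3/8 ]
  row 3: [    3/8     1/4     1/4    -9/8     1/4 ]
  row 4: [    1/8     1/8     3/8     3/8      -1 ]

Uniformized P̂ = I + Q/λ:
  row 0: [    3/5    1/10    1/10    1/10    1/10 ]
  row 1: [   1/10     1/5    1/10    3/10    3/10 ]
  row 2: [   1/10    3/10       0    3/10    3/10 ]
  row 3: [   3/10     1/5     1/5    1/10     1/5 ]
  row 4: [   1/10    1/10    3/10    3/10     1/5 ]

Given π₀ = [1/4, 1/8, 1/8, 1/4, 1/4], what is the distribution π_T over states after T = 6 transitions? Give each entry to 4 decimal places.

π = [0.2811, 0.1662, 0.1463, 0.2032, 0.2032]

t=0: π = [0.2500, 0.1250, 0.1250, 0.2500, 0.2500]
t=1: π = [0.2750, 0.1625, 0.1625, 0.2000, 0.2000]
t=2: π = [0.2775, 0.1688, 0.1438, 0.2050, 0.2050]
t=3: π = [0.2798, 0.1661, 0.1471, 0.2035, 0.2035]
t=4: π = [0.2806, 0.1664, 0.1463, 0.2034, 0.2034]
t=5: π = [0.2810, 0.1662, 0.1464, 0.2032, 0.2032]
t=6: π = [0.2811, 0.1662, 0.1463, 0.2032, 0.2032]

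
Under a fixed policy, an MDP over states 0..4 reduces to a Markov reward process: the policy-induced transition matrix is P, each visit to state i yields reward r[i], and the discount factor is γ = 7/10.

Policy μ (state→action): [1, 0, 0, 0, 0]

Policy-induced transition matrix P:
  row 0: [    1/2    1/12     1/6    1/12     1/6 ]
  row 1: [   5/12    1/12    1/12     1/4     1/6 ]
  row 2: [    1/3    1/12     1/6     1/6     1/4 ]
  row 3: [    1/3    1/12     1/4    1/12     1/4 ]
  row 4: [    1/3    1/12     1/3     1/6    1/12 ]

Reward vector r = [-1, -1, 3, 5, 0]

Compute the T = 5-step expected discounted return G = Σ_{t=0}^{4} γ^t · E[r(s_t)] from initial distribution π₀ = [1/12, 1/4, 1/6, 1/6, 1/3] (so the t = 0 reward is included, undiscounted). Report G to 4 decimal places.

t=0: π = [0.0833, 0.2500, 0.1667, 0.1667, 0.3333], E[r] = 1.0000, γ^t·E[r] = 1.000000, running G = 1.000000
t=1: π = [0.3681, 0.0833, 0.2153, 0.1667, 0.1667], E[r] = 1.0278, γ^t·E[r] = 0.719444, running G = 1.719444
t=2: π = [0.4016, 0.0833, 0.2014, 0.1291, 0.1846], E[r] = 0.7645, γ^t·E[r] = 0.374589, running G = 2.094034
t=3: π = [0.4072, 0.0833, 0.2012, 0.1294, 0.1788], E[r] = 0.7601, γ^t·E[r] = 0.260724, running G = 2.354757
t=4: π = [0.4081, 0.0833, 0.2003, 0.1289, 0.1793], E[r] = 0.7539, γ^t·E[r] = 0.181015, running G = 2.535772

G = 2.5358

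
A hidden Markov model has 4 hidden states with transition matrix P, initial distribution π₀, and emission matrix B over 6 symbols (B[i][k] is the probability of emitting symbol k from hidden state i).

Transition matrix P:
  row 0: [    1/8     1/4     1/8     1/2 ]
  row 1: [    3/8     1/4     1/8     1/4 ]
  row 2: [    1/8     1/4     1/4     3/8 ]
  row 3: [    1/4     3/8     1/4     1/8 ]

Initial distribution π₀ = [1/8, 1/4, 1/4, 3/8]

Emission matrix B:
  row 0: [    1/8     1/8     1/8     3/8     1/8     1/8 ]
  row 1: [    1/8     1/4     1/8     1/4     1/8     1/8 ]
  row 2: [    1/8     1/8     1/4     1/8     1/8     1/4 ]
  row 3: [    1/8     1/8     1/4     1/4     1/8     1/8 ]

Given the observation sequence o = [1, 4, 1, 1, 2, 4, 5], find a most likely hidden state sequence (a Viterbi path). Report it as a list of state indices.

path = [1, 0, 3, 1, 0, 3, 2]

t=0: δ = [1.562e-02, 6.250e-02, 3.125e-02, 4.688e-02]  (obs o_0=1)
t=1: δ = [2.930e-03, 2.197e-03, 1.465e-03, 1.953e-03]  ψ = [1, 3, 3, 1]  (obs o_1=4)
t=2: δ = [1.030e-04, 1.831e-04, 6.104e-05, 1.831e-04]  ψ = [1, 0, 3, 0]  (obs o_2=1)
t=3: δ = [8.583e-06, 1.717e-05, 5.722e-06, 6.437e-06]  ψ = [1, 3, 3, 0]  (obs o_3=1)
t=4: δ = [8.047e-07, 5.364e-07, 5.364e-07, 1.073e-06]  ψ = [1, 1, 1, 0]  (obs o_4=2)
t=5: δ = [3.353e-08, 5.029e-08, 3.353e-08, 5.029e-08]  ψ = [3, 3, 3, 0]  (obs o_5=4)
t=6: δ = [2.357e-09, 2.357e-09, 3.143e-09, 2.095e-09]  ψ = [1, 3, 3, 0]  (obs o_6=5)
backtrack: best end state = 2; path = [1, 0, 3, 1, 0, 3, 2]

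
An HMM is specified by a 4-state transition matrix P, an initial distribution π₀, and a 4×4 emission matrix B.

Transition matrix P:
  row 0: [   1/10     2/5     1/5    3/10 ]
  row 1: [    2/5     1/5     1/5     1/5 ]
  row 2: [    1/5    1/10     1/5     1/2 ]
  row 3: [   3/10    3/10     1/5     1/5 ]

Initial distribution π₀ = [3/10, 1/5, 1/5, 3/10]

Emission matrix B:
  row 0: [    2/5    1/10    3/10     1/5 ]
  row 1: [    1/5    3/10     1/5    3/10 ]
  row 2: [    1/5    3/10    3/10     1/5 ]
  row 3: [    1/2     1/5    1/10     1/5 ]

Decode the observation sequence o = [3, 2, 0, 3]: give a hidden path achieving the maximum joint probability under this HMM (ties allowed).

t=0: δ = [6.000e-02, 6.000e-02, 4.000e-02, 6.000e-02]  (obs o_0=3)
t=1: δ = [7.200e-03, 4.800e-03, 3.600e-03, 2.000e-03]  ψ = [1, 0, 0, 2]  (obs o_1=2)
t=2: δ = [7.680e-04, 5.760e-04, 2.880e-04, 1.080e-03]  ψ = [1, 0, 0, 0]  (obs o_2=0)
t=3: δ = [6.480e-05, 9.720e-05, 4.320e-05, 4.608e-05]  ψ = [3, 3, 3, 0]  (obs o_3=3)
backtrack: best end state = 1; path = [1, 0, 3, 1]

path = [1, 0, 3, 1]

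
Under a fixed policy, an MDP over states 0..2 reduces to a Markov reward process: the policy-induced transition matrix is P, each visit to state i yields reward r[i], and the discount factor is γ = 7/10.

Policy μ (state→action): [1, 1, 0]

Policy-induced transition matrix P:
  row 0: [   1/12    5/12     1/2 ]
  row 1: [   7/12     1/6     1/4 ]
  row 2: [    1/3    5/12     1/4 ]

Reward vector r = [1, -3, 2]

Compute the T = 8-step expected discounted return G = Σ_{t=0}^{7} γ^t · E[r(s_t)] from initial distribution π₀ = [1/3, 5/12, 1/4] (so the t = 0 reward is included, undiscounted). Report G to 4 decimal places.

G = -0.3652

t=0: π = [0.3333, 0.4167, 0.2500], E[r] = -0.4167, γ^t·E[r] = -0.416667, running G = -0.416667
t=1: π = [0.3542, 0.3125, 0.3333], E[r] = 0.0833, γ^t·E[r] = 0.058333, running G = -0.358333
t=2: π = [0.3229, 0.3385, 0.3385], E[r] = -0.0156, γ^t·E[r] = -0.007656, running G = -0.365990
t=3: π = [0.3372, 0.3320, 0.3307], E[r] = 0.0026, γ^t·E[r] = 0.000893, running G = -0.365096
t=4: π = [0.3320, 0.3337, 0.3343], E[r] = -0.0003, γ^t·E[r] = -0.000078, running G = -0.365175
t=5: π = [0.3337, 0.3333, 0.3330], E[r] = 0.0000, γ^t·E[r] = 0.000000, running G = -0.365175
t=6: π = [0.3332, 0.3334, 0.3334], E[r] = 0.0000, γ^t·E[r] = 0.000002, running G = -0.365172
t=7: π = [0.3334, 0.3333, 0.3333], E[r] = 0.0000, γ^t·E[r] = -0.000001, running G = -0.365173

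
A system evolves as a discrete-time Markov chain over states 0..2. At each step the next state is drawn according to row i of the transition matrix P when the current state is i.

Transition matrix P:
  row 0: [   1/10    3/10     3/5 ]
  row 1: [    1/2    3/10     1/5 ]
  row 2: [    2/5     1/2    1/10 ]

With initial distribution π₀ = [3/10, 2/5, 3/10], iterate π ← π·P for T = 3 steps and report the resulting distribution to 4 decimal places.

t=0: π = [0.3000, 0.4000, 0.3000]
t=1: π = [0.3500, 0.3600, 0.2900]
t=2: π = [0.3310, 0.3580, 0.3110]
t=3: π = [0.3365, 0.3622, 0.3013]

π = [0.3365, 0.3622, 0.3013]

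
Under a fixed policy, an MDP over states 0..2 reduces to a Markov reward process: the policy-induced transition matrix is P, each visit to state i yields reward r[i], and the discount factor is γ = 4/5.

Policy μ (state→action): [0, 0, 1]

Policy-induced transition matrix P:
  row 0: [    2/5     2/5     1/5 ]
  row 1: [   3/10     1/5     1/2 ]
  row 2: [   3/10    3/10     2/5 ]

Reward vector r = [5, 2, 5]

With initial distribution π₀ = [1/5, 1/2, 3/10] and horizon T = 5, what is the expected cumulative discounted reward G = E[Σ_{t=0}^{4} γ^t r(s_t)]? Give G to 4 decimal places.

G = 13.2371

t=0: π = [0.2000, 0.5000, 0.3000], E[r] = 3.5000, γ^t·E[r] = 3.500000, running G = 3.500000
t=1: π = [0.3200, 0.2700, 0.4100], E[r] = 4.1900, γ^t·E[r] = 3.352000, running G = 6.852000
t=2: π = [0.3320, 0.3050, 0.3630], E[r] = 4.0850, γ^t·E[r] = 2.614400, running G = 9.466400
t=3: π = [0.3332, 0.3027, 0.3641], E[r] = 4.0919, γ^t·E[r] = 2.095053, running G = 11.561453
t=4: π = [0.3333, 0.3031, 0.3636], E[r] = 4.0909, γ^t·E[r] = 1.675612, running G = 13.237065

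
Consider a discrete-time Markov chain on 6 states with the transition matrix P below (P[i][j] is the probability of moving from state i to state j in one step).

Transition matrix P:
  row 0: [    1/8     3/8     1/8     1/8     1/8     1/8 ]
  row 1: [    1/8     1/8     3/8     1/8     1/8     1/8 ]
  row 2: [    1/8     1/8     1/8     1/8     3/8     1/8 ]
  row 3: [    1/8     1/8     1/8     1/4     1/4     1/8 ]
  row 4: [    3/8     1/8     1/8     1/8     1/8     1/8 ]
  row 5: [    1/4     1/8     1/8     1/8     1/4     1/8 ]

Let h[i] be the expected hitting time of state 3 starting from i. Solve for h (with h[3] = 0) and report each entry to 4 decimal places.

First-step conditioning: h[3] = 0; for i ≠ 3, h[i] = 1 + Σ_k P[i][k]·h[k].
  h[0] = 1 + 1/8·h[0] + 3/8·h[1] + 1/8·h[2] + 1/8·h[4] + 1/8·h[5]
  h[1] = 1 + 1/8·h[0] + 1/8·h[1] + 3/8·h[2] + 1/8·h[4] + 1/8·h[5]
  h[2] = 1 + 1/8·h[0] + 1/8·h[1] + 1/8·h[2] + 3/8·h[4] + 1/8·h[5]
  h[4] = 1 + 3/8·h[0] + 1/8·h[1] + 1/8·h[2] + 1/8·h[4] + 1/8·h[5]
  h[5] = 1 + 1/4·h[0] + 1/8·h[1] + 1/8·h[2] + 1/4·h[4] + 1/8·h[5]
Solving the 5×5 linear system over states ≠ 3 gives exactly h = [8, 8, 8, 0, 8, 8] (h[3] = 0 is the target).

h = [8.0000, 8.0000, 8.0000, 0.0000, 8.0000, 8.0000]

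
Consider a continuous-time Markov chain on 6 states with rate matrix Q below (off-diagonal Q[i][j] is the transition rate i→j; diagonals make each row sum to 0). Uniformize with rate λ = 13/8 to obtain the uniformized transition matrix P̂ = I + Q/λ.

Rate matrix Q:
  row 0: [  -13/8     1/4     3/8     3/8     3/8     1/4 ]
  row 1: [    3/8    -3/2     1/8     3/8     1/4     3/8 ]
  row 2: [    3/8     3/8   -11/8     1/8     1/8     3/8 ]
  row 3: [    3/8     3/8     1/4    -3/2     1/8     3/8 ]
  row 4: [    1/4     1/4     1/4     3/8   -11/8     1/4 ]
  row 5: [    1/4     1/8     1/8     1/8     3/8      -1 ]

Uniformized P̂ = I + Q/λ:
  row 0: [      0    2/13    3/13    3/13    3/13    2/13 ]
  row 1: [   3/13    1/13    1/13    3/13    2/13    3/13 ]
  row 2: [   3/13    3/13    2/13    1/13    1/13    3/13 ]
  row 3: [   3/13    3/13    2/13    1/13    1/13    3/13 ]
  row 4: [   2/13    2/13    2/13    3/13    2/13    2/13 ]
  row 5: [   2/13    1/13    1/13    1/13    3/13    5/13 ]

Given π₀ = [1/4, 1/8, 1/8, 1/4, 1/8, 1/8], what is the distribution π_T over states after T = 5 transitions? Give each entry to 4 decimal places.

t=0: π = [0.2500, 0.1250, 0.1250, 0.2500, 0.1250, 0.1250]
t=1: π = [0.1538, 0.1635, 0.1538, 0.1538, 0.1538, 0.2212]
t=2: π = [0.1664, 0.1479, 0.1361, 0.1494, 0.1590, 0.2411]
t=3: π = [0.1616, 0.1459, 0.1367, 0.1497, 0.1632, 0.2428]
t=4: π = [0.1622, 0.1460, 0.1364, 0.1493, 0.1629, 0.2431]
t=5: π = [0.1621, 0.1459, 0.1364, 0.1494, 0.1631, 0.2432]

π = [0.1621, 0.1459, 0.1364, 0.1494, 0.1631, 0.2432]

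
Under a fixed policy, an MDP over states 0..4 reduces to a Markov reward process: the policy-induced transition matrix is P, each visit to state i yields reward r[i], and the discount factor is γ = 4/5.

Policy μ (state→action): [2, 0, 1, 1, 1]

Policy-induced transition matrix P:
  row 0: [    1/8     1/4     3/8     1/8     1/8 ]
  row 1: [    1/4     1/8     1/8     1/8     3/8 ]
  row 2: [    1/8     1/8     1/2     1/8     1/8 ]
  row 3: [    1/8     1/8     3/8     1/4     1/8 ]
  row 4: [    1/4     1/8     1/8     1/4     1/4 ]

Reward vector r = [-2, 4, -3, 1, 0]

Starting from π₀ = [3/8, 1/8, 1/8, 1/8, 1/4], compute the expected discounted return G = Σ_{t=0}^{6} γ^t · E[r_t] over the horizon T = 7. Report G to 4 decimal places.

G = -2.0264

t=0: π = [0.3750, 0.1250, 0.1250, 0.1250, 0.2500], E[r] = -0.5000, γ^t·E[r] = -0.500000, running G = -0.500000
t=1: π = [0.1719, 0.1719, 0.2969, 0.1719, 0.1875], E[r] = -0.3750, γ^t·E[r] = -0.300000, running G = -0.800000
t=2: π = [0.1699, 0.1465, 0.3223, 0.1699, 0.1914], E[r] = -0.5508, γ^t·E[r] = -0.352500, running G = -1.152500
t=3: π = [0.1672, 0.1462, 0.3308, 0.1702, 0.1855], E[r] = -0.5718, γ^t·E[r] = -0.292750, running G = -1.445250
t=4: π = [0.1665, 0.1459, 0.3334, 0.1695, 0.1848], E[r] = -0.5801, γ^t·E[r] = -0.237600, running G = -1.682850
t=5: π = [0.1663, 0.1458, 0.3340, 0.1693, 0.1846], E[r] = -0.5822, γ^t·E[r] = -0.190770, running G = -1.873620
t=6: π = [0.1663, 0.1458, 0.3342, 0.1692, 0.1845], E[r] = -0.5827, γ^t·E[r] = -0.152743, running G = -2.026363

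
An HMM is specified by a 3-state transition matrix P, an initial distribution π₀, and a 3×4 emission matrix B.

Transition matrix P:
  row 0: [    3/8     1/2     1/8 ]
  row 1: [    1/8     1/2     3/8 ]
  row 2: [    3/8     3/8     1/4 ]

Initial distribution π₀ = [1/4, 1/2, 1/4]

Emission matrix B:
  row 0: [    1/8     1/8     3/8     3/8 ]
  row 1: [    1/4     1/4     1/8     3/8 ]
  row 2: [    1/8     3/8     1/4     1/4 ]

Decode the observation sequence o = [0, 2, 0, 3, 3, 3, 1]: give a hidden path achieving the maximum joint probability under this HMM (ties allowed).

t=0: δ = [3.125e-02, 1.250e-01, 3.125e-02]  (obs o_0=0)
t=1: δ = [5.859e-03, 7.812e-03, 1.172e-02]  ψ = [1, 1, 1]  (obs o_1=2)
t=2: δ = [5.493e-04, 1.099e-03, 3.662e-04]  ψ = [2, 2, 1]  (obs o_2=0)
t=3: δ = [7.725e-05, 2.060e-04, 1.030e-04]  ψ = [0, 1, 1]  (obs o_3=3)
t=4: δ = [1.448e-05, 3.862e-05, 1.931e-05]  ψ = [2, 1, 1]  (obs o_4=3)
t=5: δ = [2.716e-06, 7.242e-06, 3.621e-06]  ψ = [2, 1, 1]  (obs o_5=3)
t=6: δ = [1.697e-07, 9.052e-07, 1.018e-06]  ψ = [2, 1, 1]  (obs o_6=1)
backtrack: best end state = 2; path = [1, 2, 1, 1, 1, 1, 2]

path = [1, 2, 1, 1, 1, 1, 2]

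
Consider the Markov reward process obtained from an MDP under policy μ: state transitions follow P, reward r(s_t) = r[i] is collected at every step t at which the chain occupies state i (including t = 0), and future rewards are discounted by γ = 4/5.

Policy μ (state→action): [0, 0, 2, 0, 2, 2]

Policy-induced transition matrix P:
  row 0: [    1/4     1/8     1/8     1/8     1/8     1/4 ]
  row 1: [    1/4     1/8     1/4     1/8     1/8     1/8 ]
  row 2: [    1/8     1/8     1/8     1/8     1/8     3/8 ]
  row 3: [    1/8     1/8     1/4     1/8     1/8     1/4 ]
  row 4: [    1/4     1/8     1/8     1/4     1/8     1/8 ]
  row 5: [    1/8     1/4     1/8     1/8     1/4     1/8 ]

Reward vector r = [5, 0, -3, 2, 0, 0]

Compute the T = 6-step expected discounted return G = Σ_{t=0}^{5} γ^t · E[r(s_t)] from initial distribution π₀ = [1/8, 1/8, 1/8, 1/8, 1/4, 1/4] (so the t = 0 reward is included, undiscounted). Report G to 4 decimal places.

G = 2.5084

t=0: π = [0.1250, 0.1250, 0.1250, 0.1250, 0.2500, 0.2500], E[r] = 0.5000, γ^t·E[r] = 0.500000, running G = 0.500000
t=1: π = [0.1875, 0.1563, 0.1563, 0.1563, 0.1563, 0.1875], E[r] = 0.7813, γ^t·E[r] = 0.625000, running G = 1.125000
t=2: π = [0.1875, 0.1484, 0.1641, 0.1445, 0.1484, 0.2070], E[r] = 0.7344, γ^t·E[r] = 0.470000, running G = 1.595000
t=3: π = [0.1855, 0.1509, 0.1616, 0.1436, 0.1509, 0.2075], E[r] = 0.7300, γ^t·E[r] = 0.373750, running G = 1.968750
t=4: π = [0.1859, 0.1509, 0.1618, 0.1439, 0.1509, 0.2065], E[r] = 0.7319, γ^t·E[r] = 0.299775, running G = 2.268525
t=5: π = [0.1860, 0.1508, 0.1618, 0.1439, 0.1508, 0.2067], E[r] = 0.7321, γ^t·E[r] = 0.239880, running G = 2.508405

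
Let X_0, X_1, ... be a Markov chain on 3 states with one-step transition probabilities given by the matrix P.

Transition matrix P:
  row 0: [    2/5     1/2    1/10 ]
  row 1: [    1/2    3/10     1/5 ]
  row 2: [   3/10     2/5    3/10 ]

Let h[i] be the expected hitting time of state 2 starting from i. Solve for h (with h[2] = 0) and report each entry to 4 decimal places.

First-step conditioning: h[2] = 0; for i ≠ 2, h[i] = 1 + Σ_k P[i][k]·h[k].
  h[0] = 1 + 2/5·h[0] + 1/2·h[1]
  h[1] = 1 + 1/2·h[0] + 3/10·h[1]
Solving the 2×2 linear system over states ≠ 2 gives exactly h = [120/17, 110/17, 0] (h[2] = 0 is the target).

h = [7.0588, 6.4706, 0.0000]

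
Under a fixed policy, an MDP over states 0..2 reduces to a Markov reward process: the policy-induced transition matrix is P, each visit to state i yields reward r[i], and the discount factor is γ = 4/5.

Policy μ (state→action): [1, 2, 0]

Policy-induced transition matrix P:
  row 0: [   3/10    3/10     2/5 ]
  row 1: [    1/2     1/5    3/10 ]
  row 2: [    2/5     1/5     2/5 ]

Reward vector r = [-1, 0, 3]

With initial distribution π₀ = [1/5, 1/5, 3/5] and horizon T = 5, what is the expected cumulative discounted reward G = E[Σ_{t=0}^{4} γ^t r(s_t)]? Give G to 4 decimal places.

G = 3.3577

t=0: π = [0.2000, 0.2000, 0.6000], E[r] = 1.6000, γ^t·E[r] = 1.600000, running G = 1.600000
t=1: π = [0.4000, 0.2200, 0.3800], E[r] = 0.7400, γ^t·E[r] = 0.592000, running G = 2.192000
t=2: π = [0.3820, 0.2400, 0.3780], E[r] = 0.7520, γ^t·E[r] = 0.481280, running G = 2.673280
t=3: π = [0.3858, 0.2382, 0.3760], E[r] = 0.7422, γ^t·E[r] = 0.380006, running G = 3.053286
t=4: π = [0.3852, 0.2386, 0.3762], E[r] = 0.7433, γ^t·E[r] = 0.304456, running G = 3.357742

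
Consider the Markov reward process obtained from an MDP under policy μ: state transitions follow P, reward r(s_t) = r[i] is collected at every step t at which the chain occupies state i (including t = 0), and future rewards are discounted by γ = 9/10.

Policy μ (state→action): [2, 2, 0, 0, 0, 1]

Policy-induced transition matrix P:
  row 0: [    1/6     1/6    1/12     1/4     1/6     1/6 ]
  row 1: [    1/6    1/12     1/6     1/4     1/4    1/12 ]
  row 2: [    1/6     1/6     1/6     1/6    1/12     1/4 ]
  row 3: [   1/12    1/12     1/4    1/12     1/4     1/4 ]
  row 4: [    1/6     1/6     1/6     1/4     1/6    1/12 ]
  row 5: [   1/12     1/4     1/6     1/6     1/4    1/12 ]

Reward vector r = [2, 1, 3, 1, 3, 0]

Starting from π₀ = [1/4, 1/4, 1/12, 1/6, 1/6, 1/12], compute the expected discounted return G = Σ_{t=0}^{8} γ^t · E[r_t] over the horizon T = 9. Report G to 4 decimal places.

G = 10.4537

t=0: π = [0.2500, 0.2500, 0.0833, 0.1667, 0.1667, 0.0833], E[r] = 1.6667, γ^t·E[r] = 1.666667, running G = 1.666667
t=1: π = [0.1458, 0.1389, 0.1597, 0.2083, 0.2014, 0.1458], E[r] = 1.7222, γ^t·E[r] = 1.550000, running G = 3.216667
t=2: π = [0.1372, 0.1499, 0.1719, 0.1898, 0.1944, 0.1568], E[r] = 1.7130, γ^t·E[r] = 1.387500, running G = 4.604167
t=3: π = [0.1378, 0.1514, 0.1711, 0.1910, 0.1937, 0.1550], E[r] = 1.7123, γ^t·E[r] = 1.248258, running G = 5.852424
t=4: π = [0.1378, 0.1511, 0.1711, 0.1910, 0.1939, 0.1552], E[r] = 1.7126, γ^t·E[r] = 1.123643, running G = 6.976067
t=5: π = [0.1378, 0.1511, 0.1711, 0.1910, 0.1938, 0.1552], E[r] = 1.7125, γ^t·E[r] = 1.011232, running G = 7.987299
t=6: π = [0.1378, 0.1511, 0.1711, 0.1910, 0.1938, 0.1552], E[r] = 1.7125, γ^t·E[r] = 0.910114, running G = 8.897413
t=7: π = [0.1378, 0.1511, 0.1711, 0.1910, 0.1938, 0.1552], E[r] = 1.7125, γ^t·E[r] = 0.819103, running G = 9.716516
t=8: π = [0.1378, 0.1511, 0.1711, 0.1910, 0.1938, 0.1552], E[r] = 1.7125, γ^t·E[r] = 0.737192, running G = 10.453708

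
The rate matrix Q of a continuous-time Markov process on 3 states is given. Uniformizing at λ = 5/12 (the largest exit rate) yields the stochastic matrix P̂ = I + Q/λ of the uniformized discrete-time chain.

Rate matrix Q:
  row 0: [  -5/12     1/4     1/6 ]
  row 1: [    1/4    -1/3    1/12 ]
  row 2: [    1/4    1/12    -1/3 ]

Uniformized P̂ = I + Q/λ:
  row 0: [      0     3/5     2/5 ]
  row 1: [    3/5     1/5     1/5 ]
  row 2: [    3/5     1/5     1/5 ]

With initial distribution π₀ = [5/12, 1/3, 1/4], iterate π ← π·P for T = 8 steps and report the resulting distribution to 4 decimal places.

π = [0.3757, 0.3495, 0.2748]

t=0: π = [0.4167, 0.3333, 0.2500]
t=1: π = [0.3500, 0.3667, 0.2833]
t=2: π = [0.3900, 0.3400, 0.2700]
t=3: π = [0.3660, 0.3560, 0.2780]
t=4: π = [0.3804, 0.3464, 0.2732]
t=5: π = [0.3718, 0.3522, 0.2761]
t=6: π = [0.3769, 0.3487, 0.2744]
t=7: π = [0.3738, 0.3508, 0.2754]
t=8: π = [0.3757, 0.3495, 0.2748]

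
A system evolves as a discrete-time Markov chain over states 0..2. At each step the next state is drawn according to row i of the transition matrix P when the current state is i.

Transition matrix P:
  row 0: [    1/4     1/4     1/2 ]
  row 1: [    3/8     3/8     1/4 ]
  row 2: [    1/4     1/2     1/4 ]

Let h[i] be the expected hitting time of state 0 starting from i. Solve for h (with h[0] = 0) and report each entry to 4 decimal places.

First-step conditioning: h[0] = 0; for i ≠ 0, h[i] = 1 + Σ_k P[i][k]·h[k].
  h[1] = 1 + 3/8·h[1] + 1/4·h[2]
  h[2] = 1 + 1/2·h[1] + 1/4·h[2]
Solving the 2×2 linear system over states ≠ 0 gives exactly h = [0, 32/11, 36/11] (h[0] = 0 is the target).

h = [0.0000, 2.9091, 3.2727]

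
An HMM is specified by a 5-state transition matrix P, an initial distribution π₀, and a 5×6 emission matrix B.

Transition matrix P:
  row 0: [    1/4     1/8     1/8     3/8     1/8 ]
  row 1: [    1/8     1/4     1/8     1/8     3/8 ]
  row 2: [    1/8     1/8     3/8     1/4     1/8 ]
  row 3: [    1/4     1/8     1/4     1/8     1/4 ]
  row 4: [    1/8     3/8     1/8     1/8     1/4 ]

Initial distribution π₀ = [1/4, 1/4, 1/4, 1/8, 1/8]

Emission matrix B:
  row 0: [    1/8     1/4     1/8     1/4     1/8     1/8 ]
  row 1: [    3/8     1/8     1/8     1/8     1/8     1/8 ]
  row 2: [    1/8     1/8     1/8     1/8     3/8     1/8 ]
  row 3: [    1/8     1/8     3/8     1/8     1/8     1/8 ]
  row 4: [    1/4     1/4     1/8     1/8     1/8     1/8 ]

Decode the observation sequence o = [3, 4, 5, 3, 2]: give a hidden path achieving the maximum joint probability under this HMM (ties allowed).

t=0: δ = [6.250e-02, 3.125e-02, 3.125e-02, 1.562e-02, 1.562e-02]  (obs o_0=3)
t=1: δ = [1.953e-03, 9.766e-04, 4.395e-03, 2.930e-03, 1.465e-03]  ψ = [0, 0, 2, 0, 1]  (obs o_1=4)
t=2: δ = [9.155e-05, 6.866e-05, 2.060e-04, 1.373e-04, 9.155e-05]  ψ = [3, 2, 2, 2, 3]  (obs o_2=5)
t=3: δ = [8.583e-06, 4.292e-06, 9.656e-06, 6.437e-06, 4.292e-06]  ψ = [3, 4, 2, 2, 3]  (obs o_3=3)
t=4: δ = [2.682e-07, 2.012e-07, 4.526e-07, 1.207e-06, 2.012e-07]  ψ = [0, 4, 2, 0, 1]  (obs o_4=2)
backtrack: best end state = 3; path = [2, 2, 3, 0, 3]

path = [2, 2, 3, 0, 3]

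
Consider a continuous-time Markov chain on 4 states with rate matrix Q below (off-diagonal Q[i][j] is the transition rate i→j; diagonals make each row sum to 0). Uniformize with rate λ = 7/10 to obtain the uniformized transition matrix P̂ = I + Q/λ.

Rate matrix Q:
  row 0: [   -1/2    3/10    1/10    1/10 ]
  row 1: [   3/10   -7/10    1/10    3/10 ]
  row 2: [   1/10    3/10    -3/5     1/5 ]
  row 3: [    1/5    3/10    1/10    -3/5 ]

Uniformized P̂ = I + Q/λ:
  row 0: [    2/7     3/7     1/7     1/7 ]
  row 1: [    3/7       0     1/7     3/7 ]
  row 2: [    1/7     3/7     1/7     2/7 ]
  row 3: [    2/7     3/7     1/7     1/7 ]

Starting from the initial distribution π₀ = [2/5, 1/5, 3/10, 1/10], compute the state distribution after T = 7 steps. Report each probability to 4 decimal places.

t=0: π = [0.4000, 0.2000, 0.3000, 0.1000]
t=1: π = [0.2714, 0.3429, 0.1429, 0.2429]
t=2: π = [0.3143, 0.2816, 0.1429, 0.2612]
t=3: π = [0.3055, 0.3079, 0.1429, 0.2437]
t=4: π = [0.3093, 0.2966, 0.1429, 0.2512]
t=5: π = [0.3077, 0.3014, 0.1429, 0.2480]
t=6: π = [0.3084, 0.2994, 0.1429, 0.2494]
t=7: π = [0.3081, 0.3003, 0.1429, 0.2488]

π = [0.3081, 0.3003, 0.1429, 0.2488]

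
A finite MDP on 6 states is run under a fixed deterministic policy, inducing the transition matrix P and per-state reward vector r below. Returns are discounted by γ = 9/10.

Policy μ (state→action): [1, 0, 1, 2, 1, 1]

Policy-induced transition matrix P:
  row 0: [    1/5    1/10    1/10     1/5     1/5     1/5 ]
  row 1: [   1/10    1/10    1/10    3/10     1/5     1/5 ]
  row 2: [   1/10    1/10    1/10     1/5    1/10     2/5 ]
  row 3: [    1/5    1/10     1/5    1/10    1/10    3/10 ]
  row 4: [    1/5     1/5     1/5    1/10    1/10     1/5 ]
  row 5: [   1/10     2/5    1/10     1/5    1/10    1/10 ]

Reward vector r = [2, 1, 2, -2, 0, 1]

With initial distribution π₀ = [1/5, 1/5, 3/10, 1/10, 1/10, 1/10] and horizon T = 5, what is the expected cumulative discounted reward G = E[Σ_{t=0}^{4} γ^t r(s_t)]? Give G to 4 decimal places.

G = 2.8732

t=0: π = [0.2000, 0.2000, 0.3000, 0.1000, 0.1000, 0.1000], E[r] = 1.1000, γ^t·E[r] = 1.100000, running G = 1.100000
t=1: π = [0.1400, 0.1400, 0.1200, 0.2000, 0.1400, 0.2600], E[r] = 0.5200, γ^t·E[r] = 0.468000, running G = 1.568000
t=2: π = [0.1480, 0.1920, 0.1340, 0.1800, 0.1280, 0.2180], E[r] = 0.6140, γ^t·E[r] = 0.497340, running G = 2.065340
t=3: π = [0.1456, 0.1782, 0.1308, 0.1884, 0.1340, 0.2230], E[r] = 0.5772, γ^t·E[r] = 0.420779, running G = 2.486119
t=4: π = [0.1468, 0.1803, 0.1322, 0.1856, 0.1324, 0.2227], E[r] = 0.5899, γ^t·E[r] = 0.387047, running G = 2.873165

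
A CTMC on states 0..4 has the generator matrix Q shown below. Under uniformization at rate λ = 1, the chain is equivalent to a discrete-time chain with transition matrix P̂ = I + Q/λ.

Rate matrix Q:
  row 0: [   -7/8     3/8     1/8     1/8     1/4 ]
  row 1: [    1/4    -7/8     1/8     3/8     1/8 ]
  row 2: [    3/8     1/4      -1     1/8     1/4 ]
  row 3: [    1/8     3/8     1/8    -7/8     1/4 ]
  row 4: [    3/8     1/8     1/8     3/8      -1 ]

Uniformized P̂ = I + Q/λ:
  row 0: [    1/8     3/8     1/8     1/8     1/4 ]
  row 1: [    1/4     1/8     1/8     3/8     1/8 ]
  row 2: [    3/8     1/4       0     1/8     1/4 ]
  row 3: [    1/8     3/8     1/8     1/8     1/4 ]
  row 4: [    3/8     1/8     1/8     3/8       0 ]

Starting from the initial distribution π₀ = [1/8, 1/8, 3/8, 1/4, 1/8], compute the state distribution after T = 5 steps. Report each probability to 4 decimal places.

t=0: π = [0.1250, 0.1250, 0.3750, 0.2500, 0.1250]
t=1: π = [0.2656, 0.2656, 0.0781, 0.1875, 0.2031]
t=2: π = [0.2285, 0.2480, 0.1152, 0.2422, 0.1660]
t=3: π = [0.2263, 0.2571, 0.1106, 0.2285, 0.1775]
t=4: π = [0.2292, 0.2525, 0.1112, 0.2336, 0.1735]
t=5: π = [0.2277, 0.2546, 0.1111, 0.2315, 0.1751]

π = [0.2277, 0.2546, 0.1111, 0.2315, 0.1751]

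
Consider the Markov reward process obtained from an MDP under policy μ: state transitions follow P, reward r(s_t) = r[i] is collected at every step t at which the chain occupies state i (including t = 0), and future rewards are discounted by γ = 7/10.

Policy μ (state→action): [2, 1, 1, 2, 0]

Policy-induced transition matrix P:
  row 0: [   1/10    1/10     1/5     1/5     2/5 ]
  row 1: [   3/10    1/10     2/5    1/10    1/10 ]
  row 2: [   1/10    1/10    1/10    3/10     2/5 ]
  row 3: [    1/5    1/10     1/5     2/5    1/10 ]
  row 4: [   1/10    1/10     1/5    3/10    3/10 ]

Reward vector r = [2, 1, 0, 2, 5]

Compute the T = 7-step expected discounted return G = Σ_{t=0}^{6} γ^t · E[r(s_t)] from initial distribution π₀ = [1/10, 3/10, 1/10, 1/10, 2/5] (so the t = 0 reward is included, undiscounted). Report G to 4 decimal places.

G = 7.2974

t=0: π = [0.1000, 0.3000, 0.1000, 0.1000, 0.4000], E[r] = 2.7000, γ^t·E[r] = 2.700000, running G = 2.700000
t=1: π = [0.1700, 0.1000, 0.2500, 0.2400, 0.2400], E[r] = 2.1200, γ^t·E[r] = 1.484000, running G = 4.184000
t=2: π = [0.1440, 0.1000, 0.1950, 0.2870, 0.2740], E[r] = 2.3320, γ^t·E[r] = 1.142680, running G = 5.326680
t=3: π = [0.1487, 0.1000, 0.2005, 0.2943, 0.2565], E[r] = 2.2685, γ^t·E[r] = 0.778096, running G = 6.104776
t=4: π = [0.1494, 0.1000, 0.2000, 0.2946, 0.2561], E[r] = 2.2683, γ^t·E[r] = 0.544614, running G = 6.649390
t=5: π = [0.1495, 0.1000, 0.2000, 0.2945, 0.2560], E[r] = 2.2681, γ^t·E[r] = 0.381194, running G = 7.030584
t=6: π = [0.1495, 0.1000, 0.2000, 0.2945, 0.2560], E[r] = 2.2681, γ^t·E[r] = 0.266843, running G = 7.297427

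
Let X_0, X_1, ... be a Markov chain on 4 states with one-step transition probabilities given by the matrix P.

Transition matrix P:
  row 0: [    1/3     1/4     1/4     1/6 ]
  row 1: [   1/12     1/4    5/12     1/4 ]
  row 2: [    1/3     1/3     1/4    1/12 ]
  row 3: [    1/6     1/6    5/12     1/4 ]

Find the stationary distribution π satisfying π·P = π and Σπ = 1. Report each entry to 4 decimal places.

π = [0.2384, 0.2622, 0.3231, 0.1763]

Balance equations π_j = Σ_i π_i·P[i][j]:
  π_0 = 1/3·π_0 + 1/12·π_1 + 1/3·π_2 + 1/6·π_3
  π_1 = 1/4·π_0 + 1/4·π_1 + 1/3·π_2 + 1/6·π_3
  π_2 = 1/4·π_0 + 5/12·π_1 + 1/4·π_2 + 5/12·π_3
  normalize: π_0 + π_1 + π_2 + π_3 = 1
Solving the linear system gives exactly π = [190/797, 209/797, 515/1594, 281/1594].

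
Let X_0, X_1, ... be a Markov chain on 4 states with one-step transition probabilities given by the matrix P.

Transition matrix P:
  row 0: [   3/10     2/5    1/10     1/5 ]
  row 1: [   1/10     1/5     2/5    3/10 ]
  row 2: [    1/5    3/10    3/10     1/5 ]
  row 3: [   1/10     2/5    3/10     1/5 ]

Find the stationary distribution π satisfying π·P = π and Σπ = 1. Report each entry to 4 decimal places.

π = [0.1623, 0.3085, 0.2984, 0.2308]

Balance equations π_j = Σ_i π_i·P[i][j]:
  π_0 = 3/10·π_0 + 1/10·π_1 + 1/5·π_2 + 1/10·π_3
  π_1 = 2/5·π_0 + 1/5·π_1 + 3/10·π_2 + 2/5·π_3
  π_2 = 1/10·π_0 + 2/5·π_1 + 3/10·π_2 + 3/10·π_3
  normalize: π_0 + π_1 + π_2 + π_3 = 1
Solving the linear system gives exactly π = [161/992, 153/496, 37/124, 229/992].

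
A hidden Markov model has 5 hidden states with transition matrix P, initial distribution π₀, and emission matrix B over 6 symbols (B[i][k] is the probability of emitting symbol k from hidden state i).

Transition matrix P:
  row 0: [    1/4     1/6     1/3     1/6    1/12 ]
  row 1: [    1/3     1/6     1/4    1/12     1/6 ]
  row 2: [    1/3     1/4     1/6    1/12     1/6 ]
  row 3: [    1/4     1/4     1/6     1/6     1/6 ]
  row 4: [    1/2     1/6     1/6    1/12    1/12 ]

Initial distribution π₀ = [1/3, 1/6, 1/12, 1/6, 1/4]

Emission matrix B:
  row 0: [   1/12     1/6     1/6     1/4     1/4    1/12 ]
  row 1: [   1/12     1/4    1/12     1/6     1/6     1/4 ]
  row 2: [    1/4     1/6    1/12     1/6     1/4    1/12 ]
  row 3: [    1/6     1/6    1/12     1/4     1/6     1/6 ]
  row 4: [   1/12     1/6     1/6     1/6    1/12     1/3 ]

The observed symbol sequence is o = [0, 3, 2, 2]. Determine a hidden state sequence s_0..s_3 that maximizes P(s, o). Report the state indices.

t=0: δ = [2.778e-02, 1.389e-02, 2.083e-02, 2.778e-02, 2.083e-02]  (obs o_0=0)
t=1: δ = [2.604e-03, 1.157e-03, 1.543e-03, 1.157e-03, 7.716e-04]  ψ = [4, 3, 0, 0, 3]  (obs o_1=3)
t=2: δ = [1.085e-04, 3.617e-05, 7.234e-05, 3.617e-05, 4.287e-05]  ψ = [0, 0, 0, 0, 2]  (obs o_2=2)
t=3: δ = [4.521e-06, 1.507e-06, 3.014e-06, 1.507e-06, 2.009e-06]  ψ = [0, 0, 0, 0, 2]  (obs o_3=2)
backtrack: best end state = 0; path = [4, 0, 0, 0]

path = [4, 0, 0, 0]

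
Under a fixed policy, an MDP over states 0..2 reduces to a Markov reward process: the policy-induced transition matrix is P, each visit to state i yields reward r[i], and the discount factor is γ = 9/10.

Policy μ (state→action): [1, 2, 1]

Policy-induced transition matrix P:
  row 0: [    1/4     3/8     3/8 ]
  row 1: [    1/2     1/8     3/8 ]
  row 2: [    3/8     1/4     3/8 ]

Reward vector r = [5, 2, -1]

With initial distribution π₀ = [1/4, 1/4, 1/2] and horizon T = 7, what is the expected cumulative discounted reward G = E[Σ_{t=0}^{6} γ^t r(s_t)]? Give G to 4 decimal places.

t=0: π = [0.2500, 0.2500, 0.5000], E[r] = 1.2500, γ^t·E[r] = 1.250000, running G = 1.250000
t=1: π = [0.3750, 0.2500, 0.3750], E[r] = 2.0000, γ^t·E[r] = 1.800000, running G = 3.050000
t=2: π = [0.3594, 0.2656, 0.3750], E[r] = 1.9531, γ^t·E[r] = 1.582031, running G = 4.632031
t=3: π = [0.3633, 0.2617, 0.3750], E[r] = 1.9648, γ^t·E[r] = 1.432371, running G = 6.064402
t=4: π = [0.3623, 0.2627, 0.3750], E[r] = 1.9619, γ^t·E[r] = 1.287212, running G = 7.351614
t=5: π = [0.3625, 0.2625, 0.3750], E[r] = 1.9626, γ^t·E[r] = 1.158923, running G = 8.510537
t=6: π = [0.3625, 0.2625, 0.3750], E[r] = 1.9625, γ^t·E[r] = 1.042934, running G = 9.553471

G = 9.5535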